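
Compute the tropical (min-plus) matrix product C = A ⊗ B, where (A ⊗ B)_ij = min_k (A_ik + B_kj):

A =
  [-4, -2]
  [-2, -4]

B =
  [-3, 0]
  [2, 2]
A ⊗ B =
  [-7, -4]
  [-5, -2]

Apply the min-plus product entry-by-entry:
  C[0][0] = min over k of (A[0][0] + B[0][0] = -4 + -3 = -7, A[0][1] + B[1][0] = -2 + 2 = 0) = -7 (attained at k = 0)
  C[0][1] = min over k of (A[0][0] + B[0][1] = -4 + 0 = -4, A[0][1] + B[1][1] = -2 + 2 = 0) = -4 (attained at k = 0)
  C[1][0] = min over k of (A[1][0] + B[0][0] = -2 + -3 = -5, A[1][1] + B[1][0] = -4 + 2 = -2) = -5 (attained at k = 0)
  C[1][1] = min over k of (A[1][0] + B[0][1] = -2 + 0 = -2, A[1][1] + B[1][1] = -4 + 2 = -2) = -2 (attained at k = 0)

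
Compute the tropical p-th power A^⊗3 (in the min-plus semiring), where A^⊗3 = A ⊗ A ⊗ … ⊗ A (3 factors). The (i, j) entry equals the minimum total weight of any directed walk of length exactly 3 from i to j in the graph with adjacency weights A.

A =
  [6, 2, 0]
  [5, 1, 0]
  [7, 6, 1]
A^⊗3 =
  [8, 4, 2]
  [7, 3, 2]
  [9, 8, 3]

Each entry (A^⊗3)_ij equals the minimum over all length-3 walks i = v_0 → v_1 → … → v_3 = j of Σ_t A[v_t][v_{t+1}]. For example, for (i, j) = (0, 2) we minimise over 9 possible intermediate vertex sequences; the minimum is 2, attained along the walk 0 → 2 → 2 → 2.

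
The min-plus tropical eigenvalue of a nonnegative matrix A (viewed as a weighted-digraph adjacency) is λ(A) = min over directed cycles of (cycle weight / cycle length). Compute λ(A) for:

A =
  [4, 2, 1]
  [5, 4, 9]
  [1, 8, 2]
λ(A) = 1

Enumerate directed cycles and compute their means (weight / length). Sample:
  cycle 0 → 0: weight = 4, length = 1, mean = 4/1 ≈ 4.000
  cycle 1 → 1: weight = 4, length = 1, mean = 4/1 ≈ 4.000
  cycle 2 → 2: weight = 2, length = 1, mean = 2/1 ≈ 2.000
  cycle 0 → 1 → 0: weight = 7, length = 2, mean = 7/2 ≈ 3.500
  cycle 0 → 2 → 0: weight = 2, length = 2, mean = 2/2 ≈ 1.000
  cycle 1 → 0 → 1: weight = 7, length = 2, mean = 7/2 ≈ 3.500
Minimum mean = 1.000, attained e.g. along the cycle 0 → 2 → 0 with weight 2 and length 2. So λ(A) = 2/2 = 1.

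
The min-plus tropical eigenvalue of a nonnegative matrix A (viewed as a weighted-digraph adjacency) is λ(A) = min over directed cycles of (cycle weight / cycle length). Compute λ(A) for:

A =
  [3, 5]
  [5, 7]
λ(A) = 3

Enumerate directed cycles and compute their means (weight / length). Sample:
  cycle 0 → 0: weight = 3, length = 1, mean = 3/1 ≈ 3.000
  cycle 1 → 1: weight = 7, length = 1, mean = 7/1 ≈ 7.000
  cycle 0 → 1 → 0: weight = 10, length = 2, mean = 10/2 ≈ 5.000
  cycle 1 → 0 → 1: weight = 10, length = 2, mean = 10/2 ≈ 5.000
Minimum mean = 3.000, attained e.g. along the cycle 0 → 0 with weight 3 and length 1. So λ(A) = 3/1 = 3.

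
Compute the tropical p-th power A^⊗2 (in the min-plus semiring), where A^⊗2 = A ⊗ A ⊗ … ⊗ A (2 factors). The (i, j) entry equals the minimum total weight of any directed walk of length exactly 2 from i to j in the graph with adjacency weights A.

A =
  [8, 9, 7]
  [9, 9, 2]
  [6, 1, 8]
A^⊗2 =
  [13, 8, 11]
  [8, 3, 10]
  [10, 9, 3]

Each entry (A^⊗2)_ij equals the minimum over all length-2 walks i = v_0 → v_1 → … → v_2 = j of Σ_t A[v_t][v_{t+1}]. For example, for (i, j) = (0, 2) we minimise over 3 possible intermediate vertex sequences; the minimum is 11, attained along the walk 0 → 1 → 2.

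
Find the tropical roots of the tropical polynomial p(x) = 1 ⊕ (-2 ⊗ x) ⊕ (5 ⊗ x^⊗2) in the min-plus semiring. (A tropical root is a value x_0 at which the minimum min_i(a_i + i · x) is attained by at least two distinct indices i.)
Roots: {-7, 3}

Each tropical root is a break point of the lower envelope of the lines y = a_i + i · x (there are 3 lines, with slopes 0, 1, ..., 2). Only the lines that attain the minimum somewhere contribute to roots; other lines are dominated. Here the surviving (envelope) indices are i = 2, i = 1, i = 0.
Intersections between consecutive envelope lines give the roots: for adjacent envelope indices i < j the intersection is x = (a_i − a_j) / (j − i). Reading off the sorted break points: {-7, 3}.
Verification: at each break x_0, at least two indices attain the minimum of min_i(a_i + i · x_0).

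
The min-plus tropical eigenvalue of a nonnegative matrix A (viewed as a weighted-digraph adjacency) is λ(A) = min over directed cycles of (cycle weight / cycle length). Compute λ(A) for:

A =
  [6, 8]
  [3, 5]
λ(A) = 5

Enumerate directed cycles and compute their means (weight / length). Sample:
  cycle 0 → 0: weight = 6, length = 1, mean = 6/1 ≈ 6.000
  cycle 1 → 1: weight = 5, length = 1, mean = 5/1 ≈ 5.000
  cycle 0 → 1 → 0: weight = 11, length = 2, mean = 11/2 ≈ 5.500
  cycle 1 → 0 → 1: weight = 11, length = 2, mean = 11/2 ≈ 5.500
Minimum mean = 5.000, attained e.g. along the cycle 1 → 1 with weight 5 and length 1. So λ(A) = 5/1 = 5.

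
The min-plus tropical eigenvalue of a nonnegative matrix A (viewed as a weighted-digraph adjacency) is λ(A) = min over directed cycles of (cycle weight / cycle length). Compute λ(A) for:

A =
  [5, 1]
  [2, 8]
λ(A) = 3/2

Enumerate directed cycles and compute their means (weight / length). Sample:
  cycle 0 → 0: weight = 5, length = 1, mean = 5/1 ≈ 5.000
  cycle 1 → 1: weight = 8, length = 1, mean = 8/1 ≈ 8.000
  cycle 0 → 1 → 0: weight = 3, length = 2, mean = 3/2 ≈ 1.500
  cycle 1 → 0 → 1: weight = 3, length = 2, mean = 3/2 ≈ 1.500
Minimum mean = 1.500, attained e.g. along the cycle 0 → 1 → 0 with weight 3 and length 2. So λ(A) = 3/2 = 3/2.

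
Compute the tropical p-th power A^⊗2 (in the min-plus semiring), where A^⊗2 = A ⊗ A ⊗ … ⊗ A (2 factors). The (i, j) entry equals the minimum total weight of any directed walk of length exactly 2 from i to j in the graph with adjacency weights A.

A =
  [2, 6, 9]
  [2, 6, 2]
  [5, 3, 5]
A^⊗2 =
  [4, 8, 8]
  [4, 5, 7]
  [5, 8, 5]

Each entry (A^⊗2)_ij equals the minimum over all length-2 walks i = v_0 → v_1 → … → v_2 = j of Σ_t A[v_t][v_{t+1}]. For example, for (i, j) = (0, 2) we minimise over 3 possible intermediate vertex sequences; the minimum is 8, attained along the walk 0 → 1 → 2.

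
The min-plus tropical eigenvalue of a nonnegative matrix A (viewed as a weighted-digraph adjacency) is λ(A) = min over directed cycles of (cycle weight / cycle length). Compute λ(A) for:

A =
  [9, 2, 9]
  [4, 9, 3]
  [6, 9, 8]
λ(A) = 3

Enumerate directed cycles and compute their means (weight / length). Sample:
  cycle 0 → 0: weight = 9, length = 1, mean = 9/1 ≈ 9.000
  cycle 1 → 1: weight = 9, length = 1, mean = 9/1 ≈ 9.000
  cycle 2 → 2: weight = 8, length = 1, mean = 8/1 ≈ 8.000
  cycle 0 → 1 → 0: weight = 6, length = 2, mean = 6/2 ≈ 3.000
  cycle 0 → 2 → 0: weight = 15, length = 2, mean = 15/2 ≈ 7.500
  cycle 1 → 0 → 1: weight = 6, length = 2, mean = 6/2 ≈ 3.000
Minimum mean = 3.000, attained e.g. along the cycle 0 → 1 → 0 with weight 6 and length 2. So λ(A) = 6/2 = 3.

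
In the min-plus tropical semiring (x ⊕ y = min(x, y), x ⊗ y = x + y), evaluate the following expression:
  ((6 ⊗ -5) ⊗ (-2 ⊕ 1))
((6 ⊗ -5) ⊗ (-2 ⊕ 1)) = -1

Expand innermost to outermost. Recall ⊕ takes the minimum of its arguments and ⊗ takes their sum. Working out the expression ((6 ⊗ -5) ⊗ (-2 ⊕ 1)) gives -1.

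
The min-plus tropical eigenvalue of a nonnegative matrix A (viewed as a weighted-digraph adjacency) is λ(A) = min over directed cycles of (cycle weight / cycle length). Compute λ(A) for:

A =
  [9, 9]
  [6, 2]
λ(A) = 2

Enumerate directed cycles and compute their means (weight / length). Sample:
  cycle 0 → 0: weight = 9, length = 1, mean = 9/1 ≈ 9.000
  cycle 1 → 1: weight = 2, length = 1, mean = 2/1 ≈ 2.000
  cycle 0 → 1 → 0: weight = 15, length = 2, mean = 15/2 ≈ 7.500
  cycle 1 → 0 → 1: weight = 15, length = 2, mean = 15/2 ≈ 7.500
Minimum mean = 2.000, attained e.g. along the cycle 1 → 1 with weight 2 and length 1. So λ(A) = 2/1 = 2.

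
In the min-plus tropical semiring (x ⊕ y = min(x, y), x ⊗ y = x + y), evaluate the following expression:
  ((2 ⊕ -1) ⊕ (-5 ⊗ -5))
((2 ⊕ -1) ⊕ (-5 ⊗ -5)) = -10

Expand innermost to outermost. Recall ⊕ takes the minimum of its arguments and ⊗ takes their sum. Working out the expression ((2 ⊕ -1) ⊕ (-5 ⊗ -5)) gives -10.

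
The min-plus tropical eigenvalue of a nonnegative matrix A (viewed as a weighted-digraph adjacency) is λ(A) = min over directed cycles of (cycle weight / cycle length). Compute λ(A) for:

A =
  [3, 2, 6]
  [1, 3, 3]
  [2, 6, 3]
λ(A) = 3/2

Enumerate directed cycles and compute their means (weight / length). Sample:
  cycle 0 → 0: weight = 3, length = 1, mean = 3/1 ≈ 3.000
  cycle 1 → 1: weight = 3, length = 1, mean = 3/1 ≈ 3.000
  cycle 2 → 2: weight = 3, length = 1, mean = 3/1 ≈ 3.000
  cycle 0 → 1 → 0: weight = 3, length = 2, mean = 3/2 ≈ 1.500
  cycle 0 → 2 → 0: weight = 8, length = 2, mean = 8/2 ≈ 4.000
  cycle 1 → 0 → 1: weight = 3, length = 2, mean = 3/2 ≈ 1.500
Minimum mean = 1.500, attained e.g. along the cycle 0 → 1 → 0 with weight 3 and length 2. So λ(A) = 3/2 = 3/2.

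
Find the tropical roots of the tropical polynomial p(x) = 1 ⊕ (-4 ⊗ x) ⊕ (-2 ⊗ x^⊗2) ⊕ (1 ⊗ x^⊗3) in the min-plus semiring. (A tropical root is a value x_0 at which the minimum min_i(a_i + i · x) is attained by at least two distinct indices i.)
Roots: {-3, -2, 5}

Each tropical root is a break point of the lower envelope of the lines y = a_i + i · x (there are 4 lines, with slopes 0, 1, ..., 3). Only the lines that attain the minimum somewhere contribute to roots; other lines are dominated. Here the surviving (envelope) indices are i = 3, i = 2, i = 1, i = 0.
Intersections between consecutive envelope lines give the roots: for adjacent envelope indices i < j the intersection is x = (a_i − a_j) / (j − i). Reading off the sorted break points: {-3, -2, 5}.
Verification: at each break x_0, at least two indices attain the minimum of min_i(a_i + i · x_0).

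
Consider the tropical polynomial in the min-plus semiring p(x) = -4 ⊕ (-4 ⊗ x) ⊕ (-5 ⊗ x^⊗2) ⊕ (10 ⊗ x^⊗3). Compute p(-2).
p(-2) = -9

A tropical monomial a ⊗ x^⊗i evaluates to a + i · x. Evaluating each term at x = -2:
  Term 0 contributes -4 + 0 · -2 = -4
  Term 1 contributes -4 + 1 · -2 = -6
  Term 2 contributes -5 + 2 · -2 = -9
  Term 3 contributes 10 + 3 · -2 = 4
p(-2) = ⊕ of these = min[-4, -6, -9, 4] = -9.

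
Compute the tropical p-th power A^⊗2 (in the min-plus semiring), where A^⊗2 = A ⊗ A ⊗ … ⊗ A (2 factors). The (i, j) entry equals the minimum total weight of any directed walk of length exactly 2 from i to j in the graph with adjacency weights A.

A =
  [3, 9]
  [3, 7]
A^⊗2 =
  [6, 12]
  [6, 12]

Each entry (A^⊗2)_ij equals the minimum over all length-2 walks i = v_0 → v_1 → … → v_2 = j of Σ_t A[v_t][v_{t+1}]. For example, for (i, j) = (0, 1) we minimise over 2 possible intermediate vertex sequences; the minimum is 12, attained along the walk 0 → 0 → 1.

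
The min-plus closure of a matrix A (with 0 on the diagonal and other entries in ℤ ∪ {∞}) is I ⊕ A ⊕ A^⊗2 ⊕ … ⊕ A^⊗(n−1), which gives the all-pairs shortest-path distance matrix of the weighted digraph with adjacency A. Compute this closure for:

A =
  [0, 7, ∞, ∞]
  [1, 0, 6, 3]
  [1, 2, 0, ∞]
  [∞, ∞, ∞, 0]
Closure =
  [0, 7, 13, 10]
  [1, 0, 6, 3]
  [1, 2, 0, 5]
  [∞, ∞, ∞, 0]

This is the Floyd-Warshall all-pairs shortest-path computation. For each intermediate vertex k = 0, 1, …, 3, update dist[i][j] ← min(dist[i][j], dist[i][k] + dist[k][j]). The final matrix gives, for each (i, j), the minimum total weight of any directed path from i to j (possibly empty when i = j).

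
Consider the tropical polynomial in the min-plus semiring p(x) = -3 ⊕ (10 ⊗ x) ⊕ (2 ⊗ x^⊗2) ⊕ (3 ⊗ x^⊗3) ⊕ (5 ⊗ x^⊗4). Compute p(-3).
p(-3) = -7

A tropical monomial a ⊗ x^⊗i evaluates to a + i · x. Evaluating each term at x = -3:
  Term 0 contributes -3 + 0 · -3 = -3
  Term 1 contributes 10 + 1 · -3 = 7
  Term 2 contributes 2 + 2 · -3 = -4
  Term 3 contributes 3 + 3 · -3 = -6
  Term 4 contributes 5 + 4 · -3 = -7
p(-3) = ⊕ of these = min[-3, 7, -4, -6, -7] = -7.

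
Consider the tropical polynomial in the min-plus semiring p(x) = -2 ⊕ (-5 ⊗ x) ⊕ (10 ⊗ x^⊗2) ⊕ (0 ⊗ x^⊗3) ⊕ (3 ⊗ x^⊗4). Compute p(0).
p(0) = -5

A tropical monomial a ⊗ x^⊗i evaluates to a + i · x. Evaluating each term at x = 0:
  Term 0 contributes -2 + 0 · 0 = -2
  Term 1 contributes -5 + 1 · 0 = -5
  Term 2 contributes 10 + 2 · 0 = 10
  Term 3 contributes 0 + 3 · 0 = 0
  Term 4 contributes 3 + 4 · 0 = 3
p(0) = ⊕ of these = min[-2, -5, 10, 0, 3] = -5.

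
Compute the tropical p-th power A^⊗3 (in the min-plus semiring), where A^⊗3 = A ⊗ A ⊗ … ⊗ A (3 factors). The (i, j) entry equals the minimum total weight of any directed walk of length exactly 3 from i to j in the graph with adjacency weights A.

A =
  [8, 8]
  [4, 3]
A^⊗3 =
  [15, 14]
  [10, 9]

Each entry (A^⊗3)_ij equals the minimum over all length-3 walks i = v_0 → v_1 → … → v_3 = j of Σ_t A[v_t][v_{t+1}]. For example, for (i, j) = (0, 1) we minimise over 4 possible intermediate vertex sequences; the minimum is 14, attained along the walk 0 → 1 → 1 → 1.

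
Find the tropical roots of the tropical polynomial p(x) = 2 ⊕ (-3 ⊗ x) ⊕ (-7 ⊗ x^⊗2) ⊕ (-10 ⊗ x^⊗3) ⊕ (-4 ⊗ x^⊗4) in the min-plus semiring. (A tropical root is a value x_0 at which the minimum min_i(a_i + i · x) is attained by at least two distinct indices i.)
Roots: {-6, 3, 4, 5}

Each tropical root is a break point of the lower envelope of the lines y = a_i + i · x (there are 5 lines, with slopes 0, 1, ..., 4). Only the lines that attain the minimum somewhere contribute to roots; other lines are dominated. Here the surviving (envelope) indices are i = 4, i = 3, i = 2, i = 1, i = 0.
Intersections between consecutive envelope lines give the roots: for adjacent envelope indices i < j the intersection is x = (a_i − a_j) / (j − i). Reading off the sorted break points: {-6, 3, 4, 5}.
Verification: at each break x_0, at least two indices attain the minimum of min_i(a_i + i · x_0).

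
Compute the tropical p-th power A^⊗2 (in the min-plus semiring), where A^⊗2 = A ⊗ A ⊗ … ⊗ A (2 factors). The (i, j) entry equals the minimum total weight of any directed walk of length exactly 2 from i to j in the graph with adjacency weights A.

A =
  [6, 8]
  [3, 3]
A^⊗2 =
  [11, 11]
  [6, 6]

Each entry (A^⊗2)_ij equals the minimum over all length-2 walks i = v_0 → v_1 → … → v_2 = j of Σ_t A[v_t][v_{t+1}]. For example, for (i, j) = (0, 1) we minimise over 2 possible intermediate vertex sequences; the minimum is 11, attained along the walk 0 → 1 → 1.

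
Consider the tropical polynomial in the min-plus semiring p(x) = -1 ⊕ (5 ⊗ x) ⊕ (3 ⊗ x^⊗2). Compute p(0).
p(0) = -1

A tropical monomial a ⊗ x^⊗i evaluates to a + i · x. Evaluating each term at x = 0:
  Term 0 contributes -1 + 0 · 0 = -1
  Term 1 contributes 5 + 1 · 0 = 5
  Term 2 contributes 3 + 2 · 0 = 3
p(0) = ⊕ of these = min[-1, 5, 3] = -1.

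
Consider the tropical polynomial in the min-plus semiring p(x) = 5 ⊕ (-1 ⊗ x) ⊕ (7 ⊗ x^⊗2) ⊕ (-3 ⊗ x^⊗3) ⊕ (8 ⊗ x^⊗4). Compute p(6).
p(6) = 5

A tropical monomial a ⊗ x^⊗i evaluates to a + i · x. Evaluating each term at x = 6:
  Term 0 contributes 5 + 0 · 6 = 5
  Term 1 contributes -1 + 1 · 6 = 5
  Term 2 contributes 7 + 2 · 6 = 19
  Term 3 contributes -3 + 3 · 6 = 15
  Term 4 contributes 8 + 4 · 6 = 32
p(6) = ⊕ of these = min[5, 5, 19, 15, 32] = 5.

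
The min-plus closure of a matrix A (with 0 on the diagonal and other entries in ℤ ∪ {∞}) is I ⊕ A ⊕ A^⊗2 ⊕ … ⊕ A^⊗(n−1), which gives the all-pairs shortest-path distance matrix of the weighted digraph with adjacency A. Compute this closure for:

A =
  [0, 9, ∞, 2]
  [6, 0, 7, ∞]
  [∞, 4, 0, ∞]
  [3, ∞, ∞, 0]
Closure =
  [0, 9, 16, 2]
  [6, 0, 7, 8]
  [10, 4, 0, 12]
  [3, 12, 19, 0]

This is the Floyd-Warshall all-pairs shortest-path computation. For each intermediate vertex k = 0, 1, …, 3, update dist[i][j] ← min(dist[i][j], dist[i][k] + dist[k][j]). The final matrix gives, for each (i, j), the minimum total weight of any directed path from i to j (possibly empty when i = j).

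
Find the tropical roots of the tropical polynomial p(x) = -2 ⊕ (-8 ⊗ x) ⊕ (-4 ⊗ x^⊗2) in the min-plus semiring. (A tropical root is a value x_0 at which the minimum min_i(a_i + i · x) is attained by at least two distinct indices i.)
Roots: {-4, 6}

Each tropical root is a break point of the lower envelope of the lines y = a_i + i · x (there are 3 lines, with slopes 0, 1, ..., 2). Only the lines that attain the minimum somewhere contribute to roots; other lines are dominated. Here the surviving (envelope) indices are i = 2, i = 1, i = 0.
Intersections between consecutive envelope lines give the roots: for adjacent envelope indices i < j the intersection is x = (a_i − a_j) / (j − i). Reading off the sorted break points: {-4, 6}.
Verification: at each break x_0, at least two indices attain the minimum of min_i(a_i + i · x_0).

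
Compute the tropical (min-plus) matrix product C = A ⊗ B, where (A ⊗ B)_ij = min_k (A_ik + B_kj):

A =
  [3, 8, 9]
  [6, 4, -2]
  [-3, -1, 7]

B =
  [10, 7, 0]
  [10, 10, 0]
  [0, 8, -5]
A ⊗ B =
  [9, 10, 3]
  [-2, 6, -7]
  [7, 4, -3]

Apply the min-plus product entry-by-entry:
  C[0][0] = min over k of (A[0][0] + B[0][0] = 3 + 10 = 13, A[0][1] + B[1][0] = 8 + 10 = 18, A[0][2] + B[2][0] = 9 + 0 = 9) = 9 (attained at k = 2)
  C[0][1] = min over k of (A[0][0] + B[0][1] = 3 + 7 = 10, A[0][1] + B[1][1] = 8 + 10 = 18, A[0][2] + B[2][1] = 9 + 8 = 17) = 10 (attained at k = 0)
  C[0][2] = min over k of (A[0][0] + B[0][2] = 3 + 0 = 3, A[0][1] + B[1][2] = 8 + 0 = 8, A[0][2] + B[2][2] = 9 + -5 = 4) = 3 (attained at k = 0)
  C[1][0] = min over k of (A[1][0] + B[0][0] = 6 + 10 = 16, A[1][1] + B[1][0] = 4 + 10 = 14, A[1][2] + B[2][0] = -2 + 0 = -2) = -2 (attained at k = 2)
  C[1][1] = min over k of (A[1][0] + B[0][1] = 6 + 7 = 13, A[1][1] + B[1][1] = 4 + 10 = 14, A[1][2] + B[2][1] = -2 + 8 = 6) = 6 (attained at k = 2)
  C[1][2] = min over k of (A[1][0] + B[0][2] = 6 + 0 = 6, A[1][1] + B[1][2] = 4 + 0 = 4, A[1][2] + B[2][2] = -2 + -5 = -7) = -7 (attained at k = 2)
  C[2][0] = min over k of (A[2][0] + B[0][0] = -3 + 10 = 7, A[2][1] + B[1][0] = -1 + 10 = 9, A[2][2] + B[2][0] = 7 + 0 = 7) = 7 (attained at k = 0)
  C[2][1] = min over k of (A[2][0] + B[0][1] = -3 + 7 = 4, A[2][1] + B[1][1] = -1 + 10 = 9, A[2][2] + B[2][1] = 7 + 8 = 15) = 4 (attained at k = 0)
  C[2][2] = min over k of (A[2][0] + B[0][2] = -3 + 0 = -3, A[2][1] + B[1][2] = -1 + 0 = -1, A[2][2] + B[2][2] = 7 + -5 = 2) = -3 (attained at k = 0)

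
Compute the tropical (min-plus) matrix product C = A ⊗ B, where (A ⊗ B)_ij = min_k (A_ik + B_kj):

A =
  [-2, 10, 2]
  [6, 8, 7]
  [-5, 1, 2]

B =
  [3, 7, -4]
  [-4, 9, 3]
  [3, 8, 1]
A ⊗ B =
  [1, 5, -6]
  [4, 13, 2]
  [-3, 2, -9]

Apply the min-plus product entry-by-entry:
  C[0][0] = min over k of (A[0][0] + B[0][0] = -2 + 3 = 1, A[0][1] + B[1][0] = 10 + -4 = 6, A[0][2] + B[2][0] = 2 + 3 = 5) = 1 (attained at k = 0)
  C[0][1] = min over k of (A[0][0] + B[0][1] = -2 + 7 = 5, A[0][1] + B[1][1] = 10 + 9 = 19, A[0][2] + B[2][1] = 2 + 8 = 10) = 5 (attained at k = 0)
  C[0][2] = min over k of (A[0][0] + B[0][2] = -2 + -4 = -6, A[0][1] + B[1][2] = 10 + 3 = 13, A[0][2] + B[2][2] = 2 + 1 = 3) = -6 (attained at k = 0)
  C[1][0] = min over k of (A[1][0] + B[0][0] = 6 + 3 = 9, A[1][1] + B[1][0] = 8 + -4 = 4, A[1][2] + B[2][0] = 7 + 3 = 10) = 4 (attained at k = 1)
  C[1][1] = min over k of (A[1][0] + B[0][1] = 6 + 7 = 13, A[1][1] + B[1][1] = 8 + 9 = 17, A[1][2] + B[2][1] = 7 + 8 = 15) = 13 (attained at k = 0)
  C[1][2] = min over k of (A[1][0] + B[0][2] = 6 + -4 = 2, A[1][1] + B[1][2] = 8 + 3 = 11, A[1][2] + B[2][2] = 7 + 1 = 8) = 2 (attained at k = 0)
  C[2][0] = min over k of (A[2][0] + B[0][0] = -5 + 3 = -2, A[2][1] + B[1][0] = 1 + -4 = -3, A[2][2] + B[2][0] = 2 + 3 = 5) = -3 (attained at k = 1)
  C[2][1] = min over k of (A[2][0] + B[0][1] = -5 + 7 = 2, A[2][1] + B[1][1] = 1 + 9 = 10, A[2][2] + B[2][1] = 2 + 8 = 10) = 2 (attained at k = 0)
  C[2][2] = min over k of (A[2][0] + B[0][2] = -5 + -4 = -9, A[2][1] + B[1][2] = 1 + 3 = 4, A[2][2] + B[2][2] = 2 + 1 = 3) = -9 (attained at k = 0)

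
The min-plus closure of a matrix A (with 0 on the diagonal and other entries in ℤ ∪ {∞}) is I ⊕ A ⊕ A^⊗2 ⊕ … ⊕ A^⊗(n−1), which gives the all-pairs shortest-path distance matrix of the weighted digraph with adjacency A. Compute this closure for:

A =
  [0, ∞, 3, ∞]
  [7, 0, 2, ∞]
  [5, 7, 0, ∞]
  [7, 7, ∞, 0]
Closure =
  [0, 10, 3, ∞]
  [7, 0, 2, ∞]
  [5, 7, 0, ∞]
  [7, 7, 9, 0]

This is the Floyd-Warshall all-pairs shortest-path computation. For each intermediate vertex k = 0, 1, …, 3, update dist[i][j] ← min(dist[i][j], dist[i][k] + dist[k][j]). The final matrix gives, for each (i, j), the minimum total weight of any directed path from i to j (possibly empty when i = j).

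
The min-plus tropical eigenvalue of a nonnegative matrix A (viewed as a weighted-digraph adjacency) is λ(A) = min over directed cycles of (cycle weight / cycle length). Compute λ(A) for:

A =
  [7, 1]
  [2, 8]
λ(A) = 3/2

Enumerate directed cycles and compute their means (weight / length). Sample:
  cycle 0 → 0: weight = 7, length = 1, mean = 7/1 ≈ 7.000
  cycle 1 → 1: weight = 8, length = 1, mean = 8/1 ≈ 8.000
  cycle 0 → 1 → 0: weight = 3, length = 2, mean = 3/2 ≈ 1.500
  cycle 1 → 0 → 1: weight = 3, length = 2, mean = 3/2 ≈ 1.500
Minimum mean = 1.500, attained e.g. along the cycle 0 → 1 → 0 with weight 3 and length 2. So λ(A) = 3/2 = 3/2.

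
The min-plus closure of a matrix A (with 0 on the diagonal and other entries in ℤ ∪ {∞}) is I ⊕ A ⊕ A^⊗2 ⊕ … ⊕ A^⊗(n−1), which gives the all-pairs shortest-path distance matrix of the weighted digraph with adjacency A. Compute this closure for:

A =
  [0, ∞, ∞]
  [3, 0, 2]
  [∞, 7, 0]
Closure =
  [0, ∞, ∞]
  [3, 0, 2]
  [10, 7, 0]

This is the Floyd-Warshall all-pairs shortest-path computation. For each intermediate vertex k = 0, 1, …, 2, update dist[i][j] ← min(dist[i][j], dist[i][k] + dist[k][j]). The final matrix gives, for each (i, j), the minimum total weight of any directed path from i to j (possibly empty when i = j).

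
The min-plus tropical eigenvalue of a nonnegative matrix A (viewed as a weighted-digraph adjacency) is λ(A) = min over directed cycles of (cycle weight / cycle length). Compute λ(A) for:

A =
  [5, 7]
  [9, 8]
λ(A) = 5

Enumerate directed cycles and compute their means (weight / length). Sample:
  cycle 0 → 0: weight = 5, length = 1, mean = 5/1 ≈ 5.000
  cycle 1 → 1: weight = 8, length = 1, mean = 8/1 ≈ 8.000
  cycle 0 → 1 → 0: weight = 16, length = 2, mean = 16/2 ≈ 8.000
  cycle 1 → 0 → 1: weight = 16, length = 2, mean = 16/2 ≈ 8.000
Minimum mean = 5.000, attained e.g. along the cycle 0 → 0 with weight 5 and length 1. So λ(A) = 5/1 = 5.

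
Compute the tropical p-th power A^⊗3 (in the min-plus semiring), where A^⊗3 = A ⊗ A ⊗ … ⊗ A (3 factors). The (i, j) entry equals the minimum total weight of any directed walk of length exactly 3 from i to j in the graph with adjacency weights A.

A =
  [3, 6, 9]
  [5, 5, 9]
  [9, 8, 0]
A^⊗3 =
  [9, 12, 9]
  [11, 14, 9]
  [9, 8, 0]

Each entry (A^⊗3)_ij equals the minimum over all length-3 walks i = v_0 → v_1 → … → v_3 = j of Σ_t A[v_t][v_{t+1}]. For example, for (i, j) = (0, 2) we minimise over 9 possible intermediate vertex sequences; the minimum is 9, attained along the walk 0 → 2 → 2 → 2.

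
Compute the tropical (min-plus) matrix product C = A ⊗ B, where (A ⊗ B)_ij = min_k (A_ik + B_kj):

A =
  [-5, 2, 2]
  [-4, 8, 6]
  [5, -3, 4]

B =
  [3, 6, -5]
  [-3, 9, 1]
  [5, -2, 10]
A ⊗ B =
  [-2, 0, -10]
  [-1, 2, -9]
  [-6, 2, -2]

Apply the min-plus product entry-by-entry:
  C[0][0] = min over k of (A[0][0] + B[0][0] = -5 + 3 = -2, A[0][1] + B[1][0] = 2 + -3 = -1, A[0][2] + B[2][0] = 2 + 5 = 7) = -2 (attained at k = 0)
  C[0][1] = min over k of (A[0][0] + B[0][1] = -5 + 6 = 1, A[0][1] + B[1][1] = 2 + 9 = 11, A[0][2] + B[2][1] = 2 + -2 = 0) = 0 (attained at k = 2)
  C[0][2] = min over k of (A[0][0] + B[0][2] = -5 + -5 = -10, A[0][1] + B[1][2] = 2 + 1 = 3, A[0][2] + B[2][2] = 2 + 10 = 12) = -10 (attained at k = 0)
  C[1][0] = min over k of (A[1][0] + B[0][0] = -4 + 3 = -1, A[1][1] + B[1][0] = 8 + -3 = 5, A[1][2] + B[2][0] = 6 + 5 = 11) = -1 (attained at k = 0)
  C[1][1] = min over k of (A[1][0] + B[0][1] = -4 + 6 = 2, A[1][1] + B[1][1] = 8 + 9 = 17, A[1][2] + B[2][1] = 6 + -2 = 4) = 2 (attained at k = 0)
  C[1][2] = min over k of (A[1][0] + B[0][2] = -4 + -5 = -9, A[1][1] + B[1][2] = 8 + 1 = 9, A[1][2] + B[2][2] = 6 + 10 = 16) = -9 (attained at k = 0)
  C[2][0] = min over k of (A[2][0] + B[0][0] = 5 + 3 = 8, A[2][1] + B[1][0] = -3 + -3 = -6, A[2][2] + B[2][0] = 4 + 5 = 9) = -6 (attained at k = 1)
  C[2][1] = min over k of (A[2][0] + B[0][1] = 5 + 6 = 11, A[2][1] + B[1][1] = -3 + 9 = 6, A[2][2] + B[2][1] = 4 + -2 = 2) = 2 (attained at k = 2)
  C[2][2] = min over k of (A[2][0] + B[0][2] = 5 + -5 = 0, A[2][1] + B[1][2] = -3 + 1 = -2, A[2][2] + B[2][2] = 4 + 10 = 14) = -2 (attained at k = 1)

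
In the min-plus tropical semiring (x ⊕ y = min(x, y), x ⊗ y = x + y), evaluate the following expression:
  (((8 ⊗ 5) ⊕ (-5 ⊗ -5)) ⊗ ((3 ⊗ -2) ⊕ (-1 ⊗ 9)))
(((8 ⊗ 5) ⊕ (-5 ⊗ -5)) ⊗ ((3 ⊗ -2) ⊕ (-1 ⊗ 9))) = -9

Expand innermost to outermost. Recall ⊕ takes the minimum of its arguments and ⊗ takes their sum. Working out the expression (((8 ⊗ 5) ⊕ (-5 ⊗ -5)) ⊗ ((3 ⊗ -2) ⊕ (-1 ⊗ 9))) gives -9.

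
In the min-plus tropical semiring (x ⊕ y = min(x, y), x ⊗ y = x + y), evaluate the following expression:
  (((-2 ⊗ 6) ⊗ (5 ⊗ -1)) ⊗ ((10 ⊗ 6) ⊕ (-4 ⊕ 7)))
(((-2 ⊗ 6) ⊗ (5 ⊗ -1)) ⊗ ((10 ⊗ 6) ⊕ (-4 ⊕ 7))) = 4

Expand innermost to outermost. Recall ⊕ takes the minimum of its arguments and ⊗ takes their sum. Working out the expression (((-2 ⊗ 6) ⊗ (5 ⊗ -1)) ⊗ ((10 ⊗ 6) ⊕ (-4 ⊕ 7))) gives 4.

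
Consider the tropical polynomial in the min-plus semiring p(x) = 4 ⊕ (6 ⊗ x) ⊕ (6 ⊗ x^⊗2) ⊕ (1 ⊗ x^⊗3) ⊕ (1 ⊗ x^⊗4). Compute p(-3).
p(-3) = -11

A tropical monomial a ⊗ x^⊗i evaluates to a + i · x. Evaluating each term at x = -3:
  Term 0 contributes 4 + 0 · -3 = 4
  Term 1 contributes 6 + 1 · -3 = 3
  Term 2 contributes 6 + 2 · -3 = 0
  Term 3 contributes 1 + 3 · -3 = -8
  Term 4 contributes 1 + 4 · -3 = -11
p(-3) = ⊕ of these = min[4, 3, 0, -8, -11] = -11.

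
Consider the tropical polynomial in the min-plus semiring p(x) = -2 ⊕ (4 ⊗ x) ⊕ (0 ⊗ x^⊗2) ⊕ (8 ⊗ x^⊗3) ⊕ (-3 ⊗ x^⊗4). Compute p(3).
p(3) = -2

A tropical monomial a ⊗ x^⊗i evaluates to a + i · x. Evaluating each term at x = 3:
  Term 0 contributes -2 + 0 · 3 = -2
  Term 1 contributes 4 + 1 · 3 = 7
  Term 2 contributes 0 + 2 · 3 = 6
  Term 3 contributes 8 + 3 · 3 = 17
  Term 4 contributes -3 + 4 · 3 = 9
p(3) = ⊕ of these = min[-2, 7, 6, 17, 9] = -2.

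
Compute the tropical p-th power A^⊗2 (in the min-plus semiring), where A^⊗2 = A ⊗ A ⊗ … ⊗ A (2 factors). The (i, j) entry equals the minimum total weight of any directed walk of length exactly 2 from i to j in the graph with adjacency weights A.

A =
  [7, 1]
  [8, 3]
A^⊗2 =
  [9, 4]
  [11, 6]

Each entry (A^⊗2)_ij equals the minimum over all length-2 walks i = v_0 → v_1 → … → v_2 = j of Σ_t A[v_t][v_{t+1}]. For example, for (i, j) = (0, 1) we minimise over 2 possible intermediate vertex sequences; the minimum is 4, attained along the walk 0 → 1 → 1.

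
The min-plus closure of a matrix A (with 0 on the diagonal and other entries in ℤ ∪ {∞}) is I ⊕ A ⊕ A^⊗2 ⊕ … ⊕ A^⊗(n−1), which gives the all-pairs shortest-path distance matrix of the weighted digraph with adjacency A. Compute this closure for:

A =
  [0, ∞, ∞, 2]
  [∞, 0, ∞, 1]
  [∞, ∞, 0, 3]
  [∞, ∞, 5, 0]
Closure =
  [0, ∞, 7, 2]
  [∞, 0, 6, 1]
  [∞, ∞, 0, 3]
  [∞, ∞, 5, 0]

This is the Floyd-Warshall all-pairs shortest-path computation. For each intermediate vertex k = 0, 1, …, 3, update dist[i][j] ← min(dist[i][j], dist[i][k] + dist[k][j]). The final matrix gives, for each (i, j), the minimum total weight of any directed path from i to j (possibly empty when i = j).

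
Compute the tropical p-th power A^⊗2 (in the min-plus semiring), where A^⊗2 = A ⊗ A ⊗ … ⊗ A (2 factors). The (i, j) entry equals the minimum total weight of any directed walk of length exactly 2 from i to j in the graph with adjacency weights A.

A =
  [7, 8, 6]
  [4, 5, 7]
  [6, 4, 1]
A^⊗2 =
  [12, 10, 7]
  [9, 10, 8]
  [7, 5, 2]

Each entry (A^⊗2)_ij equals the minimum over all length-2 walks i = v_0 → v_1 → … → v_2 = j of Σ_t A[v_t][v_{t+1}]. For example, for (i, j) = (0, 2) we minimise over 3 possible intermediate vertex sequences; the minimum is 7, attained along the walk 0 → 2 → 2.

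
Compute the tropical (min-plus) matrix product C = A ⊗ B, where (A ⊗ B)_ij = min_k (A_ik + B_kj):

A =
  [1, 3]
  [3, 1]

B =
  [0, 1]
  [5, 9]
A ⊗ B =
  [1, 2]
  [3, 4]

Apply the min-plus product entry-by-entry:
  C[0][0] = min over k of (A[0][0] + B[0][0] = 1 + 0 = 1, A[0][1] + B[1][0] = 3 + 5 = 8) = 1 (attained at k = 0)
  C[0][1] = min over k of (A[0][0] + B[0][1] = 1 + 1 = 2, A[0][1] + B[1][1] = 3 + 9 = 12) = 2 (attained at k = 0)
  C[1][0] = min over k of (A[1][0] + B[0][0] = 3 + 0 = 3, A[1][1] + B[1][0] = 1 + 5 = 6) = 3 (attained at k = 0)
  C[1][1] = min over k of (A[1][0] + B[0][1] = 3 + 1 = 4, A[1][1] + B[1][1] = 1 + 9 = 10) = 4 (attained at k = 0)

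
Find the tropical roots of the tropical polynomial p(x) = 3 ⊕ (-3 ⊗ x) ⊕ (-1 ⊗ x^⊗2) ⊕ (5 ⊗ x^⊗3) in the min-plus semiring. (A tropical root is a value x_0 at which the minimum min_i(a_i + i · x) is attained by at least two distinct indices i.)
Roots: {-6, -2, 6}

Each tropical root is a break point of the lower envelope of the lines y = a_i + i · x (there are 4 lines, with slopes 0, 1, ..., 3). Only the lines that attain the minimum somewhere contribute to roots; other lines are dominated. Here the surviving (envelope) indices are i = 3, i = 2, i = 1, i = 0.
Intersections between consecutive envelope lines give the roots: for adjacent envelope indices i < j the intersection is x = (a_i − a_j) / (j − i). Reading off the sorted break points: {-6, -2, 6}.
Verification: at each break x_0, at least two indices attain the minimum of min_i(a_i + i · x_0).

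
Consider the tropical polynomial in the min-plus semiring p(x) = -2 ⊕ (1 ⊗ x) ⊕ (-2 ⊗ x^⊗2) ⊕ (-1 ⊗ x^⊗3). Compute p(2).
p(2) = -2

A tropical monomial a ⊗ x^⊗i evaluates to a + i · x. Evaluating each term at x = 2:
  Term 0 contributes -2 + 0 · 2 = -2
  Term 1 contributes 1 + 1 · 2 = 3
  Term 2 contributes -2 + 2 · 2 = 2
  Term 3 contributes -1 + 3 · 2 = 5
p(2) = ⊕ of these = min[-2, 3, 2, 5] = -2.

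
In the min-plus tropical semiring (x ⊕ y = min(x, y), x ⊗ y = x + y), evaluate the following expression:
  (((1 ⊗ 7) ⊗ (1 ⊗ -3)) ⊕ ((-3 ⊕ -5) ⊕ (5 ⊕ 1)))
(((1 ⊗ 7) ⊗ (1 ⊗ -3)) ⊕ ((-3 ⊕ -5) ⊕ (5 ⊕ 1))) = -5

Expand innermost to outermost. Recall ⊕ takes the minimum of its arguments and ⊗ takes their sum. Working out the expression (((1 ⊗ 7) ⊗ (1 ⊗ -3)) ⊕ ((-3 ⊕ -5) ⊕ (5 ⊕ 1))) gives -5.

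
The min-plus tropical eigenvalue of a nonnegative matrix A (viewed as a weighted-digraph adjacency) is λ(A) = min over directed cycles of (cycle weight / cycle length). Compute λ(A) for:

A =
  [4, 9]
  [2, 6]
λ(A) = 4

Enumerate directed cycles and compute their means (weight / length). Sample:
  cycle 0 → 0: weight = 4, length = 1, mean = 4/1 ≈ 4.000
  cycle 1 → 1: weight = 6, length = 1, mean = 6/1 ≈ 6.000
  cycle 0 → 1 → 0: weight = 11, length = 2, mean = 11/2 ≈ 5.500
  cycle 1 → 0 → 1: weight = 11, length = 2, mean = 11/2 ≈ 5.500
Minimum mean = 4.000, attained e.g. along the cycle 0 → 0 with weight 4 and length 1. So λ(A) = 4/1 = 4.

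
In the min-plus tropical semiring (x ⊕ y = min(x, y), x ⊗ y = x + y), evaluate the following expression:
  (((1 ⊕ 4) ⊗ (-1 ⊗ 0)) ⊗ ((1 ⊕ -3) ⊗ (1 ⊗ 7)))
(((1 ⊕ 4) ⊗ (-1 ⊗ 0)) ⊗ ((1 ⊕ -3) ⊗ (1 ⊗ 7))) = 5

Expand innermost to outermost. Recall ⊕ takes the minimum of its arguments and ⊗ takes their sum. Working out the expression (((1 ⊕ 4) ⊗ (-1 ⊗ 0)) ⊗ ((1 ⊕ -3) ⊗ (1 ⊗ 7))) gives 5.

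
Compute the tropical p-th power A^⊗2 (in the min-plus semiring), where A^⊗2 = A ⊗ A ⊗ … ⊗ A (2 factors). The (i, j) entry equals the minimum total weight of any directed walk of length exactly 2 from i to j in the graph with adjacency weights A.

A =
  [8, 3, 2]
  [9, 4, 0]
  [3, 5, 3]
A^⊗2 =
  [5, 7, 3]
  [3, 5, 3]
  [6, 6, 5]

Each entry (A^⊗2)_ij equals the minimum over all length-2 walks i = v_0 → v_1 → … → v_2 = j of Σ_t A[v_t][v_{t+1}]. For example, for (i, j) = (0, 2) we minimise over 3 possible intermediate vertex sequences; the minimum is 3, attained along the walk 0 → 1 → 2.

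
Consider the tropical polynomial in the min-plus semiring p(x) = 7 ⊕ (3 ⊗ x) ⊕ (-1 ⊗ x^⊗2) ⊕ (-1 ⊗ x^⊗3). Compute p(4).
p(4) = 7

A tropical monomial a ⊗ x^⊗i evaluates to a + i · x. Evaluating each term at x = 4:
  Term 0 contributes 7 + 0 · 4 = 7
  Term 1 contributes 3 + 1 · 4 = 7
  Term 2 contributes -1 + 2 · 4 = 7
  Term 3 contributes -1 + 3 · 4 = 11
p(4) = ⊕ of these = min[7, 7, 7, 11] = 7.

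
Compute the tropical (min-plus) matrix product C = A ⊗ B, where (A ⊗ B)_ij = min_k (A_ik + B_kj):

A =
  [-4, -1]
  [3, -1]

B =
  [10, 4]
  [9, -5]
A ⊗ B =
  [6, -6]
  [8, -6]

Apply the min-plus product entry-by-entry:
  C[0][0] = min over k of (A[0][0] + B[0][0] = -4 + 10 = 6, A[0][1] + B[1][0] = -1 + 9 = 8) = 6 (attained at k = 0)
  C[0][1] = min over k of (A[0][0] + B[0][1] = -4 + 4 = 0, A[0][1] + B[1][1] = -1 + -5 = -6) = -6 (attained at k = 1)
  C[1][0] = min over k of (A[1][0] + B[0][0] = 3 + 10 = 13, A[1][1] + B[1][0] = -1 + 9 = 8) = 8 (attained at k = 1)
  C[1][1] = min over k of (A[1][0] + B[0][1] = 3 + 4 = 7, A[1][1] + B[1][1] = -1 + -5 = -6) = -6 (attained at k = 1)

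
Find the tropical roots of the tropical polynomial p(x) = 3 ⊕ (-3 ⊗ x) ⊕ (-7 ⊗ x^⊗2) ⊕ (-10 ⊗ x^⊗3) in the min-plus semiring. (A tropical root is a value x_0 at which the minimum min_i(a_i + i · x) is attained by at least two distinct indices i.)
Roots: {3, 4, 6}

Each tropical root is a break point of the lower envelope of the lines y = a_i + i · x (there are 4 lines, with slopes 0, 1, ..., 3). Only the lines that attain the minimum somewhere contribute to roots; other lines are dominated. Here the surviving (envelope) indices are i = 3, i = 2, i = 1, i = 0.
Intersections between consecutive envelope lines give the roots: for adjacent envelope indices i < j the intersection is x = (a_i − a_j) / (j − i). Reading off the sorted break points: {3, 4, 6}.
Verification: at each break x_0, at least two indices attain the minimum of min_i(a_i + i · x_0).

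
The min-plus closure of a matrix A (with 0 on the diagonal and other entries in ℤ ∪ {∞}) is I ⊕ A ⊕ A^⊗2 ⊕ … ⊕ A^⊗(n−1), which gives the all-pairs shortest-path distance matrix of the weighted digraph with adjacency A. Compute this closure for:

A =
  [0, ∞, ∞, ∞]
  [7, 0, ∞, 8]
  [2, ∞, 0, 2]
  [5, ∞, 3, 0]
Closure =
  [0, ∞, ∞, ∞]
  [7, 0, 11, 8]
  [2, ∞, 0, 2]
  [5, ∞, 3, 0]

This is the Floyd-Warshall all-pairs shortest-path computation. For each intermediate vertex k = 0, 1, …, 3, update dist[i][j] ← min(dist[i][j], dist[i][k] + dist[k][j]). The final matrix gives, for each (i, j), the minimum total weight of any directed path from i to j (possibly empty when i = j).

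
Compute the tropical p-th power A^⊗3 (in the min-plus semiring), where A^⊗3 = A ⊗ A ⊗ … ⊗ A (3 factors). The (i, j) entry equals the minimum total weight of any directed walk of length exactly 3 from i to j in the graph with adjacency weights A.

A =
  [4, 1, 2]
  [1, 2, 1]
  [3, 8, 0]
A^⊗3 =
  [4, 3, 2]
  [3, 4, 1]
  [3, 4, 0]

Each entry (A^⊗3)_ij equals the minimum over all length-3 walks i = v_0 → v_1 → … → v_3 = j of Σ_t A[v_t][v_{t+1}]. For example, for (i, j) = (0, 2) we minimise over 9 possible intermediate vertex sequences; the minimum is 2, attained along the walk 0 → 1 → 2 → 2.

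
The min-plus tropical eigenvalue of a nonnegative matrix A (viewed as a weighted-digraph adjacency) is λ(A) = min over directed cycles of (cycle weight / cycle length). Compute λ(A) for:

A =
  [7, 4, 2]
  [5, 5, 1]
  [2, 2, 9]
λ(A) = 3/2

Enumerate directed cycles and compute their means (weight / length). Sample:
  cycle 0 → 0: weight = 7, length = 1, mean = 7/1 ≈ 7.000
  cycle 1 → 1: weight = 5, length = 1, mean = 5/1 ≈ 5.000
  cycle 2 → 2: weight = 9, length = 1, mean = 9/1 ≈ 9.000
  cycle 0 → 1 → 0: weight = 9, length = 2, mean = 9/2 ≈ 4.500
  cycle 0 → 2 → 0: weight = 4, length = 2, mean = 4/2 ≈ 2.000
  cycle 1 → 0 → 1: weight = 9, length = 2, mean = 9/2 ≈ 4.500
Minimum mean = 1.500, attained e.g. along the cycle 1 → 2 → 1 with weight 3 and length 2. So λ(A) = 3/2 = 3/2.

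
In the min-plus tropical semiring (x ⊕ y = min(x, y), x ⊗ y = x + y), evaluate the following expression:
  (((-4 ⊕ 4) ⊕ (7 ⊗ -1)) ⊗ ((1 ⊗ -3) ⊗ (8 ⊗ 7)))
(((-4 ⊕ 4) ⊕ (7 ⊗ -1)) ⊗ ((1 ⊗ -3) ⊗ (8 ⊗ 7))) = 9

Expand innermost to outermost. Recall ⊕ takes the minimum of its arguments and ⊗ takes their sum. Working out the expression (((-4 ⊕ 4) ⊕ (7 ⊗ -1)) ⊗ ((1 ⊗ -3) ⊗ (8 ⊗ 7))) gives 9.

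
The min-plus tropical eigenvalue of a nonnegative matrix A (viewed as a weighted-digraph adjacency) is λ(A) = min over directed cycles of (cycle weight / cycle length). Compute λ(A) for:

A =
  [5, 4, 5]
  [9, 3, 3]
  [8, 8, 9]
λ(A) = 3

Enumerate directed cycles and compute their means (weight / length). Sample:
  cycle 0 → 0: weight = 5, length = 1, mean = 5/1 ≈ 5.000
  cycle 1 → 1: weight = 3, length = 1, mean = 3/1 ≈ 3.000
  cycle 2 → 2: weight = 9, length = 1, mean = 9/1 ≈ 9.000
  cycle 0 → 1 → 0: weight = 13, length = 2, mean = 13/2 ≈ 6.500
  cycle 0 → 2 → 0: weight = 13, length = 2, mean = 13/2 ≈ 6.500
  cycle 1 → 0 → 1: weight = 13, length = 2, mean = 13/2 ≈ 6.500
Minimum mean = 3.000, attained e.g. along the cycle 1 → 1 with weight 3 and length 1. So λ(A) = 3/1 = 3.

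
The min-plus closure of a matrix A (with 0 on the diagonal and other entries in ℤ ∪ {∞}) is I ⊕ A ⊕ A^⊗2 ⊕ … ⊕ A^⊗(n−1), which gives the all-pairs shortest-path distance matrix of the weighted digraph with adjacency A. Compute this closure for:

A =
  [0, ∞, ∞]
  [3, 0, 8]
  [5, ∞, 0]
Closure =
  [0, ∞, ∞]
  [3, 0, 8]
  [5, ∞, 0]

This is the Floyd-Warshall all-pairs shortest-path computation. For each intermediate vertex k = 0, 1, …, 2, update dist[i][j] ← min(dist[i][j], dist[i][k] + dist[k][j]). The final matrix gives, for each (i, j), the minimum total weight of any directed path from i to j (possibly empty when i = j).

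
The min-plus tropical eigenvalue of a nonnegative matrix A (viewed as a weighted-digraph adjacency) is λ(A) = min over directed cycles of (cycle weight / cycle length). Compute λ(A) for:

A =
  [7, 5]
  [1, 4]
λ(A) = 3

Enumerate directed cycles and compute their means (weight / length). Sample:
  cycle 0 → 0: weight = 7, length = 1, mean = 7/1 ≈ 7.000
  cycle 1 → 1: weight = 4, length = 1, mean = 4/1 ≈ 4.000
  cycle 0 → 1 → 0: weight = 6, length = 2, mean = 6/2 ≈ 3.000
  cycle 1 → 0 → 1: weight = 6, length = 2, mean = 6/2 ≈ 3.000
Minimum mean = 3.000, attained e.g. along the cycle 0 → 1 → 0 with weight 6 and length 2. So λ(A) = 6/2 = 3.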